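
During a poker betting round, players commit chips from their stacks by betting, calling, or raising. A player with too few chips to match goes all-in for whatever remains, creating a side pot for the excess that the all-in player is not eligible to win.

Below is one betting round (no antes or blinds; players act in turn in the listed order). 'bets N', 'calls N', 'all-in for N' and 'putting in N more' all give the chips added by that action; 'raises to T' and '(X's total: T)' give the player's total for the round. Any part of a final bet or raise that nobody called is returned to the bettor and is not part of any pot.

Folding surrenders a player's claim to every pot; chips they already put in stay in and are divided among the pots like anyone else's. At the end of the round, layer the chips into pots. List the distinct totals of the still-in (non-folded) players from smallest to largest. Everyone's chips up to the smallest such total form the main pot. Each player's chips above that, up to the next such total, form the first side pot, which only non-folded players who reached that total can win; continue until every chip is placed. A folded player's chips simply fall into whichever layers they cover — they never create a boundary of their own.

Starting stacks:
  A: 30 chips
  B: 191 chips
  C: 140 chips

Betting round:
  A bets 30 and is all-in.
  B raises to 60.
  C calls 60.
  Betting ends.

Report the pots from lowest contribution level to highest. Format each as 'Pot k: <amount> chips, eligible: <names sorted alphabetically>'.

Contributions: A=30, B=60, C=60
Pot levels (distinct totals of non-folded players): 30, 60
Layer 1-30: 30 each from A, B, C = 30*3 = 90 chips; eligible A, B, C
Layer 31-60: 30 each from B, C = 30*2 = 60 chips; eligible B, C

Pot 1: 90 chips, eligible: A, B, C
Pot 2: 60 chips, eligible: B, C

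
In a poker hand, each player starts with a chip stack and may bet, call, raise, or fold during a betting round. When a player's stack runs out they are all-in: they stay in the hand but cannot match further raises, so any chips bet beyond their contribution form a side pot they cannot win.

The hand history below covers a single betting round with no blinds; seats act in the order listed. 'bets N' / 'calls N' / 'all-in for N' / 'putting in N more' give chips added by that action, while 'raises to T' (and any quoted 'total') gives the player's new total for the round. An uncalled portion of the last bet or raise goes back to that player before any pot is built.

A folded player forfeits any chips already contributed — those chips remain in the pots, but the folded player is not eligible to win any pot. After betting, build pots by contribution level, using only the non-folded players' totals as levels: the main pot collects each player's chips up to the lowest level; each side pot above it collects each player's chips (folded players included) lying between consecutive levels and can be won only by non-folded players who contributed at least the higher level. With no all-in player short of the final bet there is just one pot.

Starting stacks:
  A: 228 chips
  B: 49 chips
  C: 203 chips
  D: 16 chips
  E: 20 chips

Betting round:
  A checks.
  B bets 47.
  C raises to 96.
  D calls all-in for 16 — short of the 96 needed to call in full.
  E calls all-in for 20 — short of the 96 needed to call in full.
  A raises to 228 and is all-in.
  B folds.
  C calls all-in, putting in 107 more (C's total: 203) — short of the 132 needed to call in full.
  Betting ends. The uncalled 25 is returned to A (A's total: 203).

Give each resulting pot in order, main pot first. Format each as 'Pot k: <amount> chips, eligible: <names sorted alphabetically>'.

Pot 1: 80 chips, eligible: A, C, D, E
Pot 2: 16 chips, eligible: A, C, E
Pot 3: 393 chips, eligible: A, C

Derivation:
Contributions (after 25 returned to A): A=203, B=47, C=203, D=16, E=20
Folded: B
Pot levels (distinct totals of non-folded players): 16, 20, 203
Layer 1-16: 16 each from A, B, C, D, E = 16*5 = 80 chips; eligible A, C, D, E
Layer 17-20: 4 each from A, B, C, E = 4*4 = 16 chips; eligible A, C, E
Layer 21-203: A 183 + B 27 + C 183 = 393 chips; eligible A, C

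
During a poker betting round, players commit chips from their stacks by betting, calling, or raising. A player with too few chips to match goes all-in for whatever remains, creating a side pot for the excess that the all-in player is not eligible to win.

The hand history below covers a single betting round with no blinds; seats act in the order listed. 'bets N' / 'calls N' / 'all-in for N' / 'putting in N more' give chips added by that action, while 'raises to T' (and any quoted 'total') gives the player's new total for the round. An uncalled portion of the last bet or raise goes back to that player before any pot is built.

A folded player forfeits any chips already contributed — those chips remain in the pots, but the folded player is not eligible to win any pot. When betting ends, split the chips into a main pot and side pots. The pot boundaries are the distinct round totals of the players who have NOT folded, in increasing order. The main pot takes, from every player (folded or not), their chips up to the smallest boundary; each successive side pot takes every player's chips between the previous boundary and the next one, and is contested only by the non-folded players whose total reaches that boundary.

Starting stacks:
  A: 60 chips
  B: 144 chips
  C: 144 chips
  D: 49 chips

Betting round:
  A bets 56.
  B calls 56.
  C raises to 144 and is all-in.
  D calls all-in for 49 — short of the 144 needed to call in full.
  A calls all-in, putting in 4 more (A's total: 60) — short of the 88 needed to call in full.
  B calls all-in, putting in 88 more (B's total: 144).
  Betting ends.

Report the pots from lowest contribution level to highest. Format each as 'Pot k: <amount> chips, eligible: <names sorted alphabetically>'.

Contributions: A=60, B=144, C=144, D=49
Pot levels (distinct totals of non-folded players): 49, 60, 144
Layer 1-49: 49 each from A, B, C, D = 49*4 = 196 chips; eligible A, B, C, D
Layer 50-60: 11 each from A, B, C = 11*3 = 33 chips; eligible A, B, C
Layer 61-144: 84 each from B, C = 84*2 = 168 chips; eligible B, C

Pot 1: 196 chips, eligible: A, B, C, D
Pot 2: 33 chips, eligible: A, B, C
Pot 3: 168 chips, eligible: B, C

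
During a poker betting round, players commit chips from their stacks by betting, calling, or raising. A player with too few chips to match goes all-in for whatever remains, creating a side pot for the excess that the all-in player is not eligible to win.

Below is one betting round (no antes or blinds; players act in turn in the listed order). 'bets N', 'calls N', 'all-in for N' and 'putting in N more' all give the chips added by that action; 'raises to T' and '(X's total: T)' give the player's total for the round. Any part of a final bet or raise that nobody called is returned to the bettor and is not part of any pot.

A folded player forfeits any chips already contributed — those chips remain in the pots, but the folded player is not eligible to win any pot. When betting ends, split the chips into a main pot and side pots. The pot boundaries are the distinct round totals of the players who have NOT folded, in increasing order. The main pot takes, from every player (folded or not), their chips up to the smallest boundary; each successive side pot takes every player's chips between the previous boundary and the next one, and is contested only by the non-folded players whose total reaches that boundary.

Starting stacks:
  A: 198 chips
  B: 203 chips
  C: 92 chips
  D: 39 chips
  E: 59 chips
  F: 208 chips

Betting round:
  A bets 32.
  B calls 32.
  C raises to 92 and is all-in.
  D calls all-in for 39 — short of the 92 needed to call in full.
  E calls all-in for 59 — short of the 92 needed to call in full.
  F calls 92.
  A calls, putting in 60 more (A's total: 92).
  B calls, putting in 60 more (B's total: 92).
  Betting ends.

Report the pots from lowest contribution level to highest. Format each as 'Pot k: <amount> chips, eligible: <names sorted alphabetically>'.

Contributions: A=92, B=92, C=92, D=39, E=59, F=92
Pot levels (distinct totals of non-folded players): 39, 59, 92
Layer 1-39: 39 each from A, B, C, D, E, F = 39*6 = 234 chips; eligible A, B, C, D, E, F
Layer 40-59: 20 each from A, B, C, E, F = 20*5 = 100 chips; eligible A, B, C, E, F
Layer 60-92: 33 each from A, B, C, F = 33*4 = 132 chips; eligible A, B, C, F

Pot 1: 234 chips, eligible: A, B, C, D, E, F
Pot 2: 100 chips, eligible: A, B, C, E, F
Pot 3: 132 chips, eligible: A, B, C, F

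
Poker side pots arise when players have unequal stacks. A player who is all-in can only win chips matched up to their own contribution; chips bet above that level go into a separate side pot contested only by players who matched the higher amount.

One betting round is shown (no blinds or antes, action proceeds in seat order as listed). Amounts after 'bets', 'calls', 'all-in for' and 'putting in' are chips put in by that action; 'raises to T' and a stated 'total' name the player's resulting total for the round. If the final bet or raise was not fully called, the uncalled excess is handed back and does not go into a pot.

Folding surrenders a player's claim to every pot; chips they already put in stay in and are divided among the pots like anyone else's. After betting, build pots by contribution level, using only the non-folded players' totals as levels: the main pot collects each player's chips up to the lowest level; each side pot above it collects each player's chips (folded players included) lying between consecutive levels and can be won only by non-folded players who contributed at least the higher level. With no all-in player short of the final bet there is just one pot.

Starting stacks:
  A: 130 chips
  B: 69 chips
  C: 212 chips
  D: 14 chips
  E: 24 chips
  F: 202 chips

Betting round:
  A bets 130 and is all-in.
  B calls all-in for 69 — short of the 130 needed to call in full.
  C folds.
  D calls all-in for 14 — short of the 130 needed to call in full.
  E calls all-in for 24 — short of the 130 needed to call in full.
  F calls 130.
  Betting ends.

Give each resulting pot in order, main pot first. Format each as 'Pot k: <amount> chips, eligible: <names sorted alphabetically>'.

Pot 1: 70 chips, eligible: A, B, D, E, F
Pot 2: 40 chips, eligible: A, B, E, F
Pot 3: 135 chips, eligible: A, B, F
Pot 4: 122 chips, eligible: A, F

Derivation:
Contributions: A=130, B=69, D=14, E=24, F=130
Folded: C
Pot levels (distinct totals of non-folded players): 14, 24, 69, 130
Layer 1-14: 14 each from A, B, D, E, F = 14*5 = 70 chips; eligible A, B, D, E, F
Layer 15-24: 10 each from A, B, E, F = 10*4 = 40 chips; eligible A, B, E, F
Layer 25-69: 45 each from A, B, F = 45*3 = 135 chips; eligible A, B, F
Layer 70-130: 61 each from A, F = 61*2 = 122 chips; eligible A, F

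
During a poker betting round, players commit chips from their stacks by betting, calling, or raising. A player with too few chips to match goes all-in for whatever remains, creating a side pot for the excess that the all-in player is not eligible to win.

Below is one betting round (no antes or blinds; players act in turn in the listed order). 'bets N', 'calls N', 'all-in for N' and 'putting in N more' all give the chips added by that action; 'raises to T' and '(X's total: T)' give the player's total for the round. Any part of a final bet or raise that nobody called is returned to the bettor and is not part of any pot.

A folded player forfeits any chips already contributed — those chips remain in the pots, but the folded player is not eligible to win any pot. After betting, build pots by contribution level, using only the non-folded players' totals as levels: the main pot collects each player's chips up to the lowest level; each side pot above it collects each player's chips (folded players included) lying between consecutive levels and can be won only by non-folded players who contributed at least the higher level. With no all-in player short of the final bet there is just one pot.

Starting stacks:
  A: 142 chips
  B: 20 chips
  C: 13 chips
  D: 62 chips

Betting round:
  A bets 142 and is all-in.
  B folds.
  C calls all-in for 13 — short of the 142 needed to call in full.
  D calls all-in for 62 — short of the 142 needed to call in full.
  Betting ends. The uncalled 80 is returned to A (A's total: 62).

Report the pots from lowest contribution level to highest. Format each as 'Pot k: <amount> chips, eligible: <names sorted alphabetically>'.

Pot 1: 39 chips, eligible: A, C, D
Pot 2: 98 chips, eligible: A, D

Derivation:
Contributions (after 80 returned to A): A=62, C=13, D=62
Folded: B
Pot levels (distinct totals of non-folded players): 13, 62
Layer 1-13: 13 each from A, C, D = 13*3 = 39 chips; eligible A, C, D
Layer 14-62: 49 each from A, D = 49*2 = 98 chips; eligible A, D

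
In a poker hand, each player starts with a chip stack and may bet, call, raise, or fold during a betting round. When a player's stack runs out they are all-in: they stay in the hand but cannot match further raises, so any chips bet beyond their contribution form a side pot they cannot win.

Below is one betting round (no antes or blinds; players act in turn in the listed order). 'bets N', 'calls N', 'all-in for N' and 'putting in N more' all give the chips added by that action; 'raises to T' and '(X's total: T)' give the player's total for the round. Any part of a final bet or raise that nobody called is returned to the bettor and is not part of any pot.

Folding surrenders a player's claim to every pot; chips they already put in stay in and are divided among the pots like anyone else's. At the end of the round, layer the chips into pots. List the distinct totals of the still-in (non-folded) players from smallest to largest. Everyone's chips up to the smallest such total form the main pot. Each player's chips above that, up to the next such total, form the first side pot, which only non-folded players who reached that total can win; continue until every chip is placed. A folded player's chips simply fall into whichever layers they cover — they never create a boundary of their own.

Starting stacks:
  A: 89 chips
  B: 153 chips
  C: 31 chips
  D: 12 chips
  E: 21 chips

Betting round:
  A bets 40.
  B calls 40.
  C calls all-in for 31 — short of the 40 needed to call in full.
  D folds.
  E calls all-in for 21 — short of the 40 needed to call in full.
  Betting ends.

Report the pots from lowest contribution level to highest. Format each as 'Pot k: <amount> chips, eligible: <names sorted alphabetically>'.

Pot 1: 84 chips, eligible: A, B, C, E
Pot 2: 30 chips, eligible: A, B, C
Pot 3: 18 chips, eligible: A, B

Derivation:
Contributions: A=40, B=40, C=31, E=21
Folded: D
Pot levels (distinct totals of non-folded players): 21, 31, 40
Layer 1-21: 21 each from A, B, C, E = 21*4 = 84 chips; eligible A, B, C, E
Layer 22-31: 10 each from A, B, C = 10*3 = 30 chips; eligible A, B, C
Layer 32-40: 9 each from A, B = 9*2 = 18 chips; eligible A, B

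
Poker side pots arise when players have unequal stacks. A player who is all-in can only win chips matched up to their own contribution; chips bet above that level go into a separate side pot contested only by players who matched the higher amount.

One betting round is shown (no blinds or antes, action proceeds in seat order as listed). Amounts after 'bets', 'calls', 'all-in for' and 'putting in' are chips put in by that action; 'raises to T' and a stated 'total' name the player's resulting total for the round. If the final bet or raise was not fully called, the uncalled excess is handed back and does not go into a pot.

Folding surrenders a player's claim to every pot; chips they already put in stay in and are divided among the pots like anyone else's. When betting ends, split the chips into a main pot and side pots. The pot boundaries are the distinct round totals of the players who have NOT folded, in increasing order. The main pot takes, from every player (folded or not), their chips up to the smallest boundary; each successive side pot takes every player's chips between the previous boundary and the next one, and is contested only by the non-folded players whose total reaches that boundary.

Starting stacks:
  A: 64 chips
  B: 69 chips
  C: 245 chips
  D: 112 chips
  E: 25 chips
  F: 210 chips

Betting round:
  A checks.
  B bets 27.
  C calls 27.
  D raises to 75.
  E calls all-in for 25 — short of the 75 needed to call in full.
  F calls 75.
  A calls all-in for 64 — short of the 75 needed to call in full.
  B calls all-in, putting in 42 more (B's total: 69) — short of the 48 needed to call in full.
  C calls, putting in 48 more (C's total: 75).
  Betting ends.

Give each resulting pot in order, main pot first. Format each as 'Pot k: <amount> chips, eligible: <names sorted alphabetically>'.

Pot 1: 150 chips, eligible: A, B, C, D, E, F
Pot 2: 195 chips, eligible: A, B, C, D, F
Pot 3: 20 chips, eligible: B, C, D, F
Pot 4: 18 chips, eligible: C, D, F

Derivation:
Contributions: A=64, B=69, C=75, D=75, E=25, F=75
Pot levels (distinct totals of non-folded players): 25, 64, 69, 75
Layer 1-25: 25 each from A, B, C, D, E, F = 25*6 = 150 chips; eligible A, B, C, D, E, F
Layer 26-64: 39 each from A, B, C, D, F = 39*5 = 195 chips; eligible A, B, C, D, F
Layer 65-69: 5 each from B, C, D, F = 5*4 = 20 chips; eligible B, C, D, F
Layer 70-75: 6 each from C, D, F = 6*3 = 18 chips; eligible C, D, F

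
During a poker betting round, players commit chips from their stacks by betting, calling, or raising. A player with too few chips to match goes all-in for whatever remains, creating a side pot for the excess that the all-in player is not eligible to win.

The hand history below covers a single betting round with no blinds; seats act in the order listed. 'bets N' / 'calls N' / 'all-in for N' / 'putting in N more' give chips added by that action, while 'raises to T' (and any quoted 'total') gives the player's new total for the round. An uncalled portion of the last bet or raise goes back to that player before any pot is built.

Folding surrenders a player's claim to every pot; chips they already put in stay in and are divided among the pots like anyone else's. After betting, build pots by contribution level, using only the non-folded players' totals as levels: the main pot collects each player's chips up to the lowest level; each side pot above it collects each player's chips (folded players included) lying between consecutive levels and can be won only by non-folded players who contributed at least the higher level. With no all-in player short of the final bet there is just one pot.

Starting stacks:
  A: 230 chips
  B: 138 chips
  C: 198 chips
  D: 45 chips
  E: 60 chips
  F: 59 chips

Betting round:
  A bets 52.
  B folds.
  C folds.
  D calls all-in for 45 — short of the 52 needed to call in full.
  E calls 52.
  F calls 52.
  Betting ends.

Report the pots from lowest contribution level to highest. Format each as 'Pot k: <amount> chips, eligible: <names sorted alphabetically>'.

Contributions: A=52, D=45, E=52, F=52
Folded: B, C
Pot levels (distinct totals of non-folded players): 45, 52
Layer 1-45: 45 each from A, D, E, F = 45*4 = 180 chips; eligible A, D, E, F
Layer 46-52: 7 each from A, E, F = 7*3 = 21 chips; eligible A, E, F

Pot 1: 180 chips, eligible: A, D, E, F
Pot 2: 21 chips, eligible: A, E, F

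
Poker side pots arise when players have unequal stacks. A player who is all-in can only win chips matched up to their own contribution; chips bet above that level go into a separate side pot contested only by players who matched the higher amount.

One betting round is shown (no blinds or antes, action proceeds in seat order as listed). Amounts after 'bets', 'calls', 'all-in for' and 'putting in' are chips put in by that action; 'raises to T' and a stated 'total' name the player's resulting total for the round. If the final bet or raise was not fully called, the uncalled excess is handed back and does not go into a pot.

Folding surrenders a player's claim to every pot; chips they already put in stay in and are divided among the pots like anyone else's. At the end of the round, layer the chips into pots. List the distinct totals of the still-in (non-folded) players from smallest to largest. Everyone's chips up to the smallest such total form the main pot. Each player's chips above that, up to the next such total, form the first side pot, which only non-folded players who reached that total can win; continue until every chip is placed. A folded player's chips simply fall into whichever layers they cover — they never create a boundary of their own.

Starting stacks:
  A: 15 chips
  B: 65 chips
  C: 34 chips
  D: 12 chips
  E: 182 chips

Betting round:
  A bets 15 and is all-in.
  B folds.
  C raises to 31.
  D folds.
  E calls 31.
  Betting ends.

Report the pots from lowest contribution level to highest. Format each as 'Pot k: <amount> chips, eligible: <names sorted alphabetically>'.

Contributions: A=15, C=31, E=31
Folded: B, D
Pot levels (distinct totals of non-folded players): 15, 31
Layer 1-15: 15 each from A, C, E = 15*3 = 45 chips; eligible A, C, E
Layer 16-31: 16 each from C, E = 16*2 = 32 chips; eligible C, E

Pot 1: 45 chips, eligible: A, C, E
Pot 2: 32 chips, eligible: C, E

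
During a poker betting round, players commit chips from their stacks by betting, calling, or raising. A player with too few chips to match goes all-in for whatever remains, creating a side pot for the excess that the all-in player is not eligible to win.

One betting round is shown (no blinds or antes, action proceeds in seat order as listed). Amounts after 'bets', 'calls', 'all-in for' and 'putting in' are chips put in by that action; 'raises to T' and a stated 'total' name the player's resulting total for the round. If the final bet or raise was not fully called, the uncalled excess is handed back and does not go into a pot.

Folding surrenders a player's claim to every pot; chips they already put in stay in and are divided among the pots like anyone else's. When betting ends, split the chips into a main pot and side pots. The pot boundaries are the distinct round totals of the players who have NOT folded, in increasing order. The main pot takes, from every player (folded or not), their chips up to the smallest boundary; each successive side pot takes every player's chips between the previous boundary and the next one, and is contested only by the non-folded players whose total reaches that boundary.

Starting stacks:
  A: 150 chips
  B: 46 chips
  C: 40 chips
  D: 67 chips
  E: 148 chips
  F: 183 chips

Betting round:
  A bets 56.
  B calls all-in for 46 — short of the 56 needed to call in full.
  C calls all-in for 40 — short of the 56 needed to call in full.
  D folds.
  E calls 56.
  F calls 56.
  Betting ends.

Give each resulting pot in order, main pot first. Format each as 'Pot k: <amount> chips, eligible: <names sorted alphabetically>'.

Pot 1: 200 chips, eligible: A, B, C, E, F
Pot 2: 24 chips, eligible: A, B, E, F
Pot 3: 30 chips, eligible: A, E, F

Derivation:
Contributions: A=56, B=46, C=40, E=56, F=56
Folded: D
Pot levels (distinct totals of non-folded players): 40, 46, 56
Layer 1-40: 40 each from A, B, C, E, F = 40*5 = 200 chips; eligible A, B, C, E, F
Layer 41-46: 6 each from A, B, E, F = 6*4 = 24 chips; eligible A, B, E, F
Layer 47-56: 10 each from A, E, F = 10*3 = 30 chips; eligible A, E, F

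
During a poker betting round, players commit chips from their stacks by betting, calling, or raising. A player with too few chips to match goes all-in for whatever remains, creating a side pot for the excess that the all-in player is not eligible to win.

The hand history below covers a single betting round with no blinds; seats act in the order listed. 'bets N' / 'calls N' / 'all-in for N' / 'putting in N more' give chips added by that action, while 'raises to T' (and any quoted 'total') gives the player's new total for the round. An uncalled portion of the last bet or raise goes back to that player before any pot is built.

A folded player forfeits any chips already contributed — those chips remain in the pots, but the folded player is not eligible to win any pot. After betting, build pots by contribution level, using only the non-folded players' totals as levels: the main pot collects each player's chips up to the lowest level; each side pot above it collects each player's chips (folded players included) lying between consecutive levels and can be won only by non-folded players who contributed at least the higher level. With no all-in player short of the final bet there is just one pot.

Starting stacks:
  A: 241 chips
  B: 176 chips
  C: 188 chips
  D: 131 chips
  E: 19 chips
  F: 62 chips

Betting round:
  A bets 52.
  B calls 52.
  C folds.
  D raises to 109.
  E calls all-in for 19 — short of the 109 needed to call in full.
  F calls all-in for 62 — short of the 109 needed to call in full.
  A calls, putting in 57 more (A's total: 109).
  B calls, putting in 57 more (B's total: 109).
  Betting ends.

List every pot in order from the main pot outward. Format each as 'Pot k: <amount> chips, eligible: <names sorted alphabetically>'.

Contributions: A=109, B=109, D=109, E=19, F=62
Folded: C
Pot levels (distinct totals of non-folded players): 19, 62, 109
Layer 1-19: 19 each from A, B, D, E, F = 19*5 = 95 chips; eligible A, B, D, E, F
Layer 20-62: 43 each from A, B, D, F = 43*4 = 172 chips; eligible A, B, D, F
Layer 63-109: 47 each from A, B, D = 47*3 = 141 chips; eligible A, B, D

Pot 1: 95 chips, eligible: A, B, D, E, F
Pot 2: 172 chips, eligible: A, B, D, F
Pot 3: 141 chips, eligible: A, B, D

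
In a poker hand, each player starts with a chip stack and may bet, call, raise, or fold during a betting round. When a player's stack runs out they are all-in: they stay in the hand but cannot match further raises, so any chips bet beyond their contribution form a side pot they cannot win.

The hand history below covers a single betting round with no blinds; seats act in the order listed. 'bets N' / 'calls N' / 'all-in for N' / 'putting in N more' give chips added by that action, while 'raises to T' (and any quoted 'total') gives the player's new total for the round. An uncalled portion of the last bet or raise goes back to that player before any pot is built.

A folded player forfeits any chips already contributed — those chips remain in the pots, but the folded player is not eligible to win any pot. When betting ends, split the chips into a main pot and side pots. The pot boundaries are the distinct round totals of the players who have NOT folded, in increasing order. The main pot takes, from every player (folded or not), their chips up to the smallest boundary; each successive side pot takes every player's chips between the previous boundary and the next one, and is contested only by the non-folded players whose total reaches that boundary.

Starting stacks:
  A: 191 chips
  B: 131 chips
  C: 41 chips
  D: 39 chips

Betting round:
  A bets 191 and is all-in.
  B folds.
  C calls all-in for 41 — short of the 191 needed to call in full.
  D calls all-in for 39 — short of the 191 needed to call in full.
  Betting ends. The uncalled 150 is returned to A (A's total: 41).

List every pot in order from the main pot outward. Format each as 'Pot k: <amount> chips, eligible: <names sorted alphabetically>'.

Pot 1: 117 chips, eligible: A, C, D
Pot 2: 4 chips, eligible: A, C

Derivation:
Contributions (after 150 returned to A): A=41, C=41, D=39
Folded: B
Pot levels (distinct totals of non-folded players): 39, 41
Layer 1-39: 39 each from A, C, D = 39*3 = 117 chips; eligible A, C, D
Layer 40-41: 2 each from A, C = 2*2 = 4 chips; eligible A, C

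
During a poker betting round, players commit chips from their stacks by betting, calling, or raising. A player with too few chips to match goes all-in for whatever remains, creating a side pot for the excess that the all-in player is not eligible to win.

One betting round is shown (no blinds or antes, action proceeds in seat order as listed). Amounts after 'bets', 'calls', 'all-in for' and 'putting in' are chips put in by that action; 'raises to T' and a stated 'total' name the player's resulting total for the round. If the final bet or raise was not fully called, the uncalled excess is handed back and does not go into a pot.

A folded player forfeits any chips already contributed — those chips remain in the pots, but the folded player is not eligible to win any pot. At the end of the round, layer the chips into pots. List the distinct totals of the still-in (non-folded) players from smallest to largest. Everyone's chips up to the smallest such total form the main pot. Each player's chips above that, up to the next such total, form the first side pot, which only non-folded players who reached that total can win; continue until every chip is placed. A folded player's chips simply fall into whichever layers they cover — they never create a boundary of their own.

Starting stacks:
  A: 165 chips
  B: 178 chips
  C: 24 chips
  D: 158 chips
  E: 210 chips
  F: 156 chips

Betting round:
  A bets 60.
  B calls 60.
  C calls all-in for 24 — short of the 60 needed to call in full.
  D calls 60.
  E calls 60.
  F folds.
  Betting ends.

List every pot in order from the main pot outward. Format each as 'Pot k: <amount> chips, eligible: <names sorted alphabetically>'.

Pot 1: 120 chips, eligible: A, B, C, D, E
Pot 2: 144 chips, eligible: A, B, D, E

Derivation:
Contributions: A=60, B=60, C=24, D=60, E=60
Folded: F
Pot levels (distinct totals of non-folded players): 24, 60
Layer 1-24: 24 each from A, B, C, D, E = 24*5 = 120 chips; eligible A, B, C, D, E
Layer 25-60: 36 each from A, B, D, E = 36*4 = 144 chips; eligible A, B, D, E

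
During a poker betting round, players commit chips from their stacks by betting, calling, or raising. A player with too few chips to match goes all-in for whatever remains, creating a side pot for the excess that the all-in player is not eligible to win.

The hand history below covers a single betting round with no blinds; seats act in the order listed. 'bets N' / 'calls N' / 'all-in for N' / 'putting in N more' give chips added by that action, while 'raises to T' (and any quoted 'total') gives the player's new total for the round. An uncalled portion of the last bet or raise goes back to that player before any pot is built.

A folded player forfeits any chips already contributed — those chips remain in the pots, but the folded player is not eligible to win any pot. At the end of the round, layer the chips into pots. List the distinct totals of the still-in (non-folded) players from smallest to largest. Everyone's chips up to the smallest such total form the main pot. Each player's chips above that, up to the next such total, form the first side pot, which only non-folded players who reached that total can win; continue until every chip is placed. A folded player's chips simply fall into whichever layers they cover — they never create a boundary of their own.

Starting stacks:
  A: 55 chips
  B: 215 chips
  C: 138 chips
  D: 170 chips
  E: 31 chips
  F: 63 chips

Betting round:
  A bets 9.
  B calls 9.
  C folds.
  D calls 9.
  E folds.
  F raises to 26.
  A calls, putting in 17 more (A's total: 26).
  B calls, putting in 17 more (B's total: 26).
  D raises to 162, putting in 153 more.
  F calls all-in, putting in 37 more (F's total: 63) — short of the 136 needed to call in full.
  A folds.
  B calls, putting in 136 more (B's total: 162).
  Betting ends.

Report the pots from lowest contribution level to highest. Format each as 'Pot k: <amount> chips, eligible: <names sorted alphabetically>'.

Pot 1: 215 chips, eligible: B, D, F
Pot 2: 198 chips, eligible: B, D

Derivation:
Contributions: A=26, B=162, D=162, F=63
Folded: A, C, E
Pot levels (distinct totals of non-folded players): 63, 162
Layer 1-63: A 26 + B 63 + D 63 + F 63 = 215 chips; eligible B, D, F
Layer 64-162: 99 each from B, D = 99*2 = 198 chips; eligible B, D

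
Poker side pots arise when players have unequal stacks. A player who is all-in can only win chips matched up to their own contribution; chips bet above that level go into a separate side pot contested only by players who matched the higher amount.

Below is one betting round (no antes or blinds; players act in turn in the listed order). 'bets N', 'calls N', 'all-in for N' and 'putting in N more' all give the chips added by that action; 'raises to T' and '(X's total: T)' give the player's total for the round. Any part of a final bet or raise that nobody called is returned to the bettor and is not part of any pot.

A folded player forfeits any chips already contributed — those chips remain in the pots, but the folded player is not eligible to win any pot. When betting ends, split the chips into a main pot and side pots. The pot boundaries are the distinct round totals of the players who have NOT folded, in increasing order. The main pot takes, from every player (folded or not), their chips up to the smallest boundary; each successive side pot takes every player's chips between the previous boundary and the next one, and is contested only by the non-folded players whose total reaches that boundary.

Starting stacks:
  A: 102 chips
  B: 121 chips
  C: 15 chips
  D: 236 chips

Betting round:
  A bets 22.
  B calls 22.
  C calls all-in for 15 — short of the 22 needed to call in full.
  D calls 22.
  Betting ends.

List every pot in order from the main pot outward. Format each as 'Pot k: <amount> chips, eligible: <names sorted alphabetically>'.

Contributions: A=22, B=22, C=15, D=22
Pot levels (distinct totals of non-folded players): 15, 22
Layer 1-15: 15 each from A, B, C, D = 15*4 = 60 chips; eligible A, B, C, D
Layer 16-22: 7 each from A, B, D = 7*3 = 21 chips; eligible A, B, D

Pot 1: 60 chips, eligible: A, B, C, D
Pot 2: 21 chips, eligible: A, B, D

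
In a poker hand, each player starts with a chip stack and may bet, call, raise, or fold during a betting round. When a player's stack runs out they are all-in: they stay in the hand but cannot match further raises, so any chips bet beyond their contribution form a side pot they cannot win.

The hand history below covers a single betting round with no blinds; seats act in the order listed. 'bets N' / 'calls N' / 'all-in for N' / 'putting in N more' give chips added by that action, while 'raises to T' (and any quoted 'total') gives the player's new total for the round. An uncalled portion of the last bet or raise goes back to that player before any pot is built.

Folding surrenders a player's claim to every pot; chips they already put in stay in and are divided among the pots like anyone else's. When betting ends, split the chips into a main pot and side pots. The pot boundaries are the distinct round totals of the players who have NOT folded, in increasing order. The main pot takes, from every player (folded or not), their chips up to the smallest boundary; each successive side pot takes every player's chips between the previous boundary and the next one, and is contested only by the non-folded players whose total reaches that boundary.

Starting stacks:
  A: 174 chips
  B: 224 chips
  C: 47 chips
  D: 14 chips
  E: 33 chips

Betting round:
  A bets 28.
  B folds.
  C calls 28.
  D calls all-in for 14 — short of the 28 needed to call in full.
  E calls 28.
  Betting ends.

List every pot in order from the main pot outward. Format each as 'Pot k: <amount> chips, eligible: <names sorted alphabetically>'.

Pot 1: 56 chips, eligible: A, C, D, E
Pot 2: 42 chips, eligible: A, C, E

Derivation:
Contributions: A=28, C=28, D=14, E=28
Folded: B
Pot levels (distinct totals of non-folded players): 14, 28
Layer 1-14: 14 each from A, C, D, E = 14*4 = 56 chips; eligible A, C, D, E
Layer 15-28: 14 each from A, C, E = 14*3 = 42 chips; eligible A, C, E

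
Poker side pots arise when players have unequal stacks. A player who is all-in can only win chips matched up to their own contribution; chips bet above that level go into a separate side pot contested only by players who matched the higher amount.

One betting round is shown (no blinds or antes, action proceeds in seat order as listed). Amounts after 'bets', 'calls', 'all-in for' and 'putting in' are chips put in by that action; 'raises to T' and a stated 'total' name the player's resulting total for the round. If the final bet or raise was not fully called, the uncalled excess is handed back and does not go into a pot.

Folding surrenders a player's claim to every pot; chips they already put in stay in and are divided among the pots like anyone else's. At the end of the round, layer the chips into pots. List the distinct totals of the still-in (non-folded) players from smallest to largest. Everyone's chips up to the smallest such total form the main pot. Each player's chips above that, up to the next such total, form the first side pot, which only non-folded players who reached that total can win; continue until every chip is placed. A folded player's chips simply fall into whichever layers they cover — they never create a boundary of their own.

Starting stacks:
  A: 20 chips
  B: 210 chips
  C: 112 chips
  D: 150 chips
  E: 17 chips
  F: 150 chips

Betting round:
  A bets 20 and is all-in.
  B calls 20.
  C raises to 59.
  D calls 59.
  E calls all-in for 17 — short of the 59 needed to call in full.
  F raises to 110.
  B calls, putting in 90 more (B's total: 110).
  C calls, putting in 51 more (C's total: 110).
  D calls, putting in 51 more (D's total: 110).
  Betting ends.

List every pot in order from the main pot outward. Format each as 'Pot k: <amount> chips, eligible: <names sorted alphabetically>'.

Contributions: A=20, B=110, C=110, D=110, E=17, F=110
Pot levels (distinct totals of non-folded players): 17, 20, 110
Layer 1-17: 17 each from A, B, C, D, E, F = 17*6 = 102 chips; eligible A, B, C, D, E, F
Layer 18-20: 3 each from A, B, C, D, F = 3*5 = 15 chips; eligible A, B, C, D, F
Layer 21-110: 90 each from B, C, D, F = 90*4 = 360 chips; eligible B, C, D, F

Pot 1: 102 chips, eligible: A, B, C, D, E, F
Pot 2: 15 chips, eligible: A, B, C, D, F
Pot 3: 360 chips, eligible: B, C, D, F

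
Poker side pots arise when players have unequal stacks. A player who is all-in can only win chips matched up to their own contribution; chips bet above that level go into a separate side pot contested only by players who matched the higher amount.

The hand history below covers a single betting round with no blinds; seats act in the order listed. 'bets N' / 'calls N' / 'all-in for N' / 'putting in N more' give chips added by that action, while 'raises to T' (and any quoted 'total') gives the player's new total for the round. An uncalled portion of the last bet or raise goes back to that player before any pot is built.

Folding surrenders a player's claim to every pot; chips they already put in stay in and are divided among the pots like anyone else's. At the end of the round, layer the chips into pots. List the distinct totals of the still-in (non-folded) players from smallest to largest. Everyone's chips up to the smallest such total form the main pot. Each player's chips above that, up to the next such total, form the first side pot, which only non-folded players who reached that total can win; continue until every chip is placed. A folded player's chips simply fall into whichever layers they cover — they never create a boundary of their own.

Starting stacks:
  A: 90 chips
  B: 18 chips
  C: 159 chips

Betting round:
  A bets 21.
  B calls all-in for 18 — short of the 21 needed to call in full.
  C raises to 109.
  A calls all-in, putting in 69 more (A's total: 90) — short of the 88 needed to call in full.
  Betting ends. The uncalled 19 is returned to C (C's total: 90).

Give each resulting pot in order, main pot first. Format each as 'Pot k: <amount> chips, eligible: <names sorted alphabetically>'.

Contributions (after 19 returned to C): A=90, B=18, C=90
Pot levels (distinct totals of non-folded players): 18, 90
Layer 1-18: 18 each from A, B, C = 18*3 = 54 chips; eligible A, B, C
Layer 19-90: 72 each from A, C = 72*2 = 144 chips; eligible A, C

Pot 1: 54 chips, eligible: A, B, C
Pot 2: 144 chips, eligible: A, C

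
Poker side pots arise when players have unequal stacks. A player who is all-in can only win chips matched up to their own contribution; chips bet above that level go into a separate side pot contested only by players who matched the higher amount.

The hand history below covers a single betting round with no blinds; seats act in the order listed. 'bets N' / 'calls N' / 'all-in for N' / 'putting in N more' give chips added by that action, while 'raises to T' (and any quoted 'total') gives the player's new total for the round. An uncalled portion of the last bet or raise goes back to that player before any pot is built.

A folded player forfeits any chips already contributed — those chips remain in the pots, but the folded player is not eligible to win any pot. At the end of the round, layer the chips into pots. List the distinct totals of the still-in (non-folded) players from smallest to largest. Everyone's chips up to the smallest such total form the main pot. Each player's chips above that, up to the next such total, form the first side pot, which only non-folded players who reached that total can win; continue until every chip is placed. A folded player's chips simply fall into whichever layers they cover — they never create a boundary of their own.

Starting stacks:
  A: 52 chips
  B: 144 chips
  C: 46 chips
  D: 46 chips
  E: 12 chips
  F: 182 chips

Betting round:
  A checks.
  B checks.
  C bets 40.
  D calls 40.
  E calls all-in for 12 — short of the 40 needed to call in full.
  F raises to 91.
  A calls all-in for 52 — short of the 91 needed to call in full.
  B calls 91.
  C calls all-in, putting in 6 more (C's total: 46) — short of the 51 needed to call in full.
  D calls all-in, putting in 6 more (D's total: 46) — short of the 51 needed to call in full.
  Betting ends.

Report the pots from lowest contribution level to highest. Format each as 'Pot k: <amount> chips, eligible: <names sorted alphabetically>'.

Pot 1: 72 chips, eligible: A, B, C, D, E, F
Pot 2: 170 chips, eligible: A, B, C, D, F
Pot 3: 18 chips, eligible: A, B, F
Pot 4: 78 chips, eligible: B, F

Derivation:
Contributions: A=52, B=91, C=46, D=46, E=12, F=91
Pot levels (distinct totals of non-folded players): 12, 46, 52, 91
Layer 1-12: 12 each from A, B, C, D, E, F = 12*6 = 72 chips; eligible A, B, C, D, E, F
Layer 13-46: 34 each from A, B, C, D, F = 34*5 = 170 chips; eligible A, B, C, D, F
Layer 47-52: 6 each from A, B, F = 6*3 = 18 chips; eligible A, B, F
Layer 53-91: 39 each from B, F = 39*2 = 78 chips; eligible B, F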